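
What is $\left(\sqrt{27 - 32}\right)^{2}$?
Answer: $-5$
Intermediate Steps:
$\left(\sqrt{27 - 32}\right)^{2} = \left(\sqrt{-5}\right)^{2} = \left(i \sqrt{5}\right)^{2} = -5$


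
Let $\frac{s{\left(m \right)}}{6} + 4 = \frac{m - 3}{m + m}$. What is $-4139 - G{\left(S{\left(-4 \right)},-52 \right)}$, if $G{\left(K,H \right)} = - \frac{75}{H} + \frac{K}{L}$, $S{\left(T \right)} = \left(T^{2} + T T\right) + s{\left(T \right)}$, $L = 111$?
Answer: $- \frac{11949661}{2886} \approx -4140.6$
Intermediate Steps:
$s{\left(m \right)} = -24 + \frac{3 \left(-3 + m\right)}{m}$ ($s{\left(m \right)} = -24 + 6 \frac{m - 3}{m + m} = -24 + 6 \frac{-3 + m}{2 m} = -24 + \frac{3 \left(-3 + m\right)}{m}$)
$S{\left(T \right)} = -21 - \frac{9}{T} + 2 T^{2}$ ($S{\left(T \right)} = \left(T^{2} + T T\right) - \left(21 + \frac{9}{T}\right) = \left(T^{2} + T^{2}\right) - \left(21 + \frac{9}{T}\right) = 2 T^{2} - \left(21 + \frac{9}{T}\right) = -21 - \frac{9}{T} + 2 T^{2}$)
$G{\left(K,H \right)} = - \frac{75}{H} + \frac{K}{111}$
$-4139 - G{\left(S{\left(-4 \right)},-52 \right)} = -4139 - \left(- \frac{75}{-52} + \frac{-21 - \frac{9}{-4} + 2 \left(-4\right)^{2}}{111}\right) = -4139 - \left(\left(-75\right) \left(- \frac{1}{52}\right) + \frac{-21 - - \frac{9}{4} + 2 \cdot 16}{111}\right) = -4139 - \left(\frac{75}{52} + \frac{-21 + \frac{9}{4} + 32}{111}\right) = -4139 - \left(\frac{75}{52} + \frac{1}{111} \cdot \frac{53}{4}\right) = -4139 - \left(\frac{75}{52} + \frac{53}{444}\right) = -4139 - \frac{4507}{2886} = - \frac{11949661}{2886}$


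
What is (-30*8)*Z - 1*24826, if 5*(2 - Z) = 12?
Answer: -24730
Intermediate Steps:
Z = -⅖ (Z = 2 - ⅕*12 = 2 - 12/5 = -⅖ ≈ -0.40000)
(-30*8)*Z - 1*24826 = -30*8*(-⅖) - 1*24826 = -240*(-⅖) - 24826 = 96 - 24826 = -24730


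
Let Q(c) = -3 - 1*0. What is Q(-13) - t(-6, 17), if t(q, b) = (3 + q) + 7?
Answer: -7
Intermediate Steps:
Q(c) = -3 (Q(c) = -3 + 0 = -3)
t(q, b) = 10 + q
Q(-13) - t(-6, 17) = -3 - (10 - 6) = -3 - 1*4 = -3 - 4 = -7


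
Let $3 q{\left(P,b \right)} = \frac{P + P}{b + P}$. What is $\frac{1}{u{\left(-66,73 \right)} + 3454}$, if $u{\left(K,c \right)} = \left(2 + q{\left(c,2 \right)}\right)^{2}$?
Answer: $\frac{50625}{175213966} \approx 0.00028893$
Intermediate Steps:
$q{\left(P,b \right)} = \frac{2 P}{3 \left(P + b\right)}$ ($q{\left(P,b \right)} = \frac{\left(P + P\right) \frac{1}{b + P}}{3} = \frac{2 P \frac{1}{P + b}}{3} = \frac{2 P}{3 \left(P + b\right)}$)
$u{\left(K,c \right)} = \left(2 + \frac{2 c}{3 \left(2 + c\right)}\right)^{2}$ ($u{\left(K,c \right)} = \left(2 + \frac{2 c}{3 \left(c + 2\right)}\right)^{2} = \left(2 + \frac{2 c}{3 \left(2 + c\right)}\right)^{2}$)
$\frac{1}{u{\left(-66,73 \right)} + 3454} = \frac{1}{\frac{16 \left(3 + 2 \cdot 73\right)^{2}}{9 \left(2 + 73\right)^{2}} + 3454} = \frac{1}{\frac{16 \left(3 + 146\right)^{2}}{9 \cdot 5625} + 3454} = \frac{1}{\frac{16}{9} \cdot \frac{1}{5625} \cdot 149^{2} + 3454} = \frac{1}{\frac{16}{9} \cdot \frac{1}{5625} \cdot 22201 + 3454} = \frac{1}{\frac{355216}{50625} + 3454} = \frac{1}{\frac{175213966}{50625}} = \frac{50625}{175213966}$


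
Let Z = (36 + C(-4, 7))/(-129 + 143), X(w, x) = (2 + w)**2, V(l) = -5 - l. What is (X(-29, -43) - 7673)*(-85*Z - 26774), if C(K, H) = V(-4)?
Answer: 187394256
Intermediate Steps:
C(K, H) = -1 (C(K, H) = -5 - 1*(-4) = -5 + 4 = -1)
Z = 5/2 (Z = (36 - 1)/(-129 + 143) = 35/14 = 35*(1/14) = 5/2 ≈ 2.5000)
(X(-29, -43) - 7673)*(-85*Z - 26774) = ((2 - 29)**2 - 7673)*(-85*5/2 - 26774) = ((-27)**2 - 7673)*(-425/2 - 26774) = (729 - 7673)*(-53973/2) = -6944*(-53973/2) = 187394256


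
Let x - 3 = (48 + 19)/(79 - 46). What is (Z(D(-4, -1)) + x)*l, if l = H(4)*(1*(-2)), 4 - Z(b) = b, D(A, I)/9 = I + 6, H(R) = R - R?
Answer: 0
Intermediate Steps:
H(R) = 0
D(A, I) = 54 + 9*I (D(A, I) = 9*(I + 6) = 9*(6 + I) = 54 + 9*I)
Z(b) = 4 - b
l = 0 (l = 0*(1*(-2)) = 0*(-2) = 0)
x = 166/33 (x = 3 + (48 + 19)/(79 - 46) = 3 + 67/33 = 166/33 ≈ 5.0303)
(Z(D(-4, -1)) + x)*l = ((4 - (54 + 9*(-1))) + 166/33)*0 = ((4 - (54 - 9)) + 166/33)*0 = ((4 - 1*45) + 166/33)*0 = ((4 - 45) + 166/33)*0 = (-41 + 166/33)*0 = -1187/33*0 = 0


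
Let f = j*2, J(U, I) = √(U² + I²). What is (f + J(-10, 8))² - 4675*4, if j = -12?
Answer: -17960 - 96*√41 ≈ -18575.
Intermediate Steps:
J(U, I) = √(I² + U²)
f = -24 (f = -12*2 = -24)
(f + J(-10, 8))² - 4675*4 = (-24 + √(8² + (-10)²))² - 4675*4 = (-24 + √(64 + 100))² - 18700 = (-24 + √164)² - 18700 = (-24 + 2*√41)² - 18700 = -18700 + (-24 + 2*√41)²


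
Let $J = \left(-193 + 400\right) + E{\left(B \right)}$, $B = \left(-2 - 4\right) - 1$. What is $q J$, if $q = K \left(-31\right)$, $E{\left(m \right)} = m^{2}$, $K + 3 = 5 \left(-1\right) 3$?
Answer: $142848$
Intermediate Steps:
$B = -7$ ($B = -6 - 1 = -7$)
$K = -18$ ($K = -3 + 5 \left(-1\right) 3 = -3 - 15 = -18$)
$q = 558$ ($q = \left(-18\right) \left(-31\right) = 558$)
$J = 256$ ($J = \left(-193 + 400\right) + \left(-7\right)^{2} = 207 + 49 = 256$)
$q J = 558 \cdot 256 = 142848$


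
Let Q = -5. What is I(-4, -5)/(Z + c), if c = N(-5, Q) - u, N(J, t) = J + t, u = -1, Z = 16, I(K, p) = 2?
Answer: 2/7 ≈ 0.28571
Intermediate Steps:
c = -9 (c = (-5 - 5) - 1*(-1) = -10 + 1 = -9)
I(-4, -5)/(Z + c) = 2/(16 - 9) = 2/7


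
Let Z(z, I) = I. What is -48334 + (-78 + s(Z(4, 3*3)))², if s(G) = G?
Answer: -43573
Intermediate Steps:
-48334 + (-78 + s(Z(4, 3*3)))² = -48334 + (-78 + 3*3)² = -48334 + (-78 + 9)² = -48334 + (-69)² = -48334 + 4761 = -43573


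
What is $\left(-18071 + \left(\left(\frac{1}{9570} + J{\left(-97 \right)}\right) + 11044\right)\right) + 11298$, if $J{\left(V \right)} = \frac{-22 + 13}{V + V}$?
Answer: $\frac{1982384876}{464145} \approx 4271.0$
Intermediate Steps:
$J{\left(V \right)} = - \frac{9}{2 V}$
$\left(-18071 + \left(\left(\frac{1}{9570} + J{\left(-97 \right)}\right) + 11044\right)\right) + 11298 = \left(-18071 + \left(\left(\frac{1}{9570} - \frac{9}{2 \left(-97\right)}\right) + 11044\right)\right) + 11298 = \left(-18071 + \left(\left(\frac{1}{9570} - - \frac{9}{194}\right) + 11044\right)\right) + 11298 = \left(-18071 + \left(\left(\frac{1}{9570} + \frac{9}{194}\right) + 11044\right)\right) + 11298 = \left(-18071 + \left(\frac{21581}{464145} + 11044\right)\right) + 11298 = \left(-18071 + \frac{5126038961}{464145}\right) + 11298 = - \frac{3261525334}{464145} + 11298 = \frac{1982384876}{464145}$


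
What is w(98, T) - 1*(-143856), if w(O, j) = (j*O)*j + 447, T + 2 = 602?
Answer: 35424303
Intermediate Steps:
T = 600 (T = -2 + 602 = 600)
w(O, j) = 447 + O*j**2 (w(O, j) = (O*j)*j + 447 = O*j**2 + 447 = 447 + O*j**2)
w(98, T) - 1*(-143856) = (447 + 98*600**2) - 1*(-143856) = (447 + 98*360000) + 143856 = (447 + 35280000) + 143856 = 35280447 + 143856 = 35424303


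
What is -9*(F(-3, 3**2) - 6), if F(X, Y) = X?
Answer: 81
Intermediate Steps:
-9*(F(-3, 3**2) - 6) = -9*(-3 - 6) = -9*(-9) = 81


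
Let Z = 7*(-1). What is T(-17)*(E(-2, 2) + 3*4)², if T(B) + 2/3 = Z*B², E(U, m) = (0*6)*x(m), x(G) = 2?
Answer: -291408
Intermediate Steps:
Z = -7
E(U, m) = 0 (E(U, m) = (0*6)*2 = 0*2 = 0)
T(B) = -⅔ - 7*B²
T(-17)*(E(-2, 2) + 3*4)² = (-⅔ - 7*(-17)²)*(0 + 3*4)² = (-⅔ - 7*289)*(0 + 12)² = (-⅔ - 2023)*12² = -6071/3*144 = -291408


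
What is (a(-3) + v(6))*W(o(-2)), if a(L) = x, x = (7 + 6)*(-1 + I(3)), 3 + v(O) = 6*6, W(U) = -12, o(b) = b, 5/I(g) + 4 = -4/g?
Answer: -375/4 ≈ -93.750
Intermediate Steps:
I(g) = 5/(-4 - 4/g)
v(O) = 33 (v(O) = -3 + 6*6 = -3 + 36 = 33)
x = -403/16 (x = (7 + 6)*(-1 - 5*3/(4 + 4*3)) = 13*(-1 - 5*3/(4 + 12)) = 13*(-1 - 5*3/16) = 13*(-1 - 5*3*1/16) = 13*(-1 - 15/16) = 13*(-31/16) = -403/16 ≈ -25.188)
a(L) = -403/16
(a(-3) + v(6))*W(o(-2)) = (-403/16 + 33)*(-12) = (125/16)*(-12) = -375/4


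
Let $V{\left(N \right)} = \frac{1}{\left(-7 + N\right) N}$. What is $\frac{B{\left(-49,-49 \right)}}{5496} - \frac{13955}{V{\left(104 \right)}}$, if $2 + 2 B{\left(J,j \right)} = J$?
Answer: $- \frac{515810738577}{3664} \approx -1.4078 \cdot 10^{8}$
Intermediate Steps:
$B{\left(J,j \right)} = -1 + \frac{J}{2}$
$V{\left(N \right)} = \frac{1}{N \left(-7 + N\right)}$
$\frac{B{\left(-49,-49 \right)}}{5496} - \frac{13955}{V{\left(104 \right)}} = \frac{-1 + \frac{1}{2} \left(-49\right)}{5496} - \frac{13955}{\frac{1}{104} \frac{1}{-7 + 104}} = \left(-1 - \frac{49}{2}\right) \frac{1}{5496} - \frac{13955}{\frac{1}{104} \cdot \frac{1}{97}} = \left(- \frac{51}{2}\right) \frac{1}{5496} - \frac{13955}{\frac{1}{104} \cdot \frac{1}{97}} = - \frac{17}{3664} - 13955 \frac{1}{\frac{1}{10088}} = - \frac{17}{3664} - 140778040 = - \frac{515810738577}{3664}$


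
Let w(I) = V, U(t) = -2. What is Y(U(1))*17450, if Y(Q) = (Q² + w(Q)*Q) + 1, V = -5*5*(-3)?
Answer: -2530250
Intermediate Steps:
V = 75 (V = -25*(-3) = 75)
w(I) = 75
Y(Q) = 1 + Q² + 75*Q (Y(Q) = (Q² + 75*Q) + 1 = 1 + Q² + 75*Q)
Y(U(1))*17450 = (1 + (-2)² + 75*(-2))*17450 = (1 + 4 - 150)*17450 = -145*17450 = -2530250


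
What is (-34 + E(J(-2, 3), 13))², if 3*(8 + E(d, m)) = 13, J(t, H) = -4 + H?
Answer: 12769/9 ≈ 1418.8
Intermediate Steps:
E(d, m) = -11/3 (E(d, m) = -8 + (⅓)*13 = -8 + 13/3 = -11/3)
(-34 + E(J(-2, 3), 13))² = (-34 - 11/3)² = (-113/3)² = 12769/9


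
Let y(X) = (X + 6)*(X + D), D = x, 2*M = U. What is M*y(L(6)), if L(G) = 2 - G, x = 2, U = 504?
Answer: -1008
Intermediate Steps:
M = 252 (M = (½)*504 = 252)
D = 2
y(X) = (2 + X)*(6 + X) (y(X) = (X + 6)*(X + 2) = (6 + X)*(2 + X) = (2 + X)*(6 + X))
M*y(L(6)) = 252*(12 + (2 - 1*6)² + 8*(2 - 1*6)) = 252*(12 + (2 - 6)² + 8*(2 - 6)) = 252*(12 + (-4)² + 8*(-4)) = 252*(12 + 16 - 32) = 252*(-4) = -1008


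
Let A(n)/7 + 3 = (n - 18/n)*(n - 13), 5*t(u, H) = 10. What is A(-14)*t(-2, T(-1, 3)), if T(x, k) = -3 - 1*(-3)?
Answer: 4764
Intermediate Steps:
T(x, k) = 0 (T(x, k) = -3 + 3 = 0)
t(u, H) = 2 (t(u, H) = (⅕)*10 = 2)
A(n) = -21 + 7*(-13 + n)*(n - 18/n) (A(n) = -21 + 7*((n - 18/n)*(n - 13)) = -21 + 7*((n - 18/n)*(-13 + n)) = -21 + 7*((-13 + n)*(n - 18/n)) = -21 + 7*(-13 + n)*(n - 18/n))
A(-14)*t(-2, T(-1, 3)) = (-147 - 91*(-14) + 7*(-14)² + 1638/(-14))*2 = (-147 + 1274 + 7*196 + 1638*(-1/14))*2 = (-147 + 1274 + 1372 - 117)*2 = 2382*2 = 4764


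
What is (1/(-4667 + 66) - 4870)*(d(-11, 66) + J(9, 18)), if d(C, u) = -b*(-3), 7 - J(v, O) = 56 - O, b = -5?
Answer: 1030716066/4601 ≈ 2.2402e+5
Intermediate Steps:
J(v, O) = -49 + O (J(v, O) = 7 - (56 - O) = 7 + (-56 + O) = -49 + O)
d(C, u) = -15 (d(C, u) = -1*(-5)*(-3) = 5*(-3) = -15)
(1/(-4667 + 66) - 4870)*(d(-11, 66) + J(9, 18)) = (1/(-4667 + 66) - 4870)*(-15 + (-49 + 18)) = (1/(-4601) - 4870)*(-15 - 31) = (-1/4601 - 4870)*(-46) = -22406871/4601*(-46) = 1030716066/4601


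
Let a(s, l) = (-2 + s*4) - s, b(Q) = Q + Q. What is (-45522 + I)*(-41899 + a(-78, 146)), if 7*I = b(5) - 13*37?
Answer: 13446331875/7 ≈ 1.9209e+9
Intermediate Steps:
b(Q) = 2*Q
a(s, l) = -2 + 3*s (a(s, l) = (-2 + 4*s) - s = -2 + 3*s)
I = -471/7 (I = (2*5 - 13*37)/7 = (10 - 481)/7 = (⅐)*(-471) = -471/7 ≈ -67.286)
(-45522 + I)*(-41899 + a(-78, 146)) = (-45522 - 471/7)*(-41899 + (-2 + 3*(-78))) = -319125*(-41899 + (-2 - 234))/7 = -319125*(-41899 - 236)/7 = -319125/7*(-42135) = 13446331875/7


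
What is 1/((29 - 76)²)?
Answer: 1/2209 ≈ 0.00045269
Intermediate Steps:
1/((29 - 76)²) = 1/((-47)²) = 1/2209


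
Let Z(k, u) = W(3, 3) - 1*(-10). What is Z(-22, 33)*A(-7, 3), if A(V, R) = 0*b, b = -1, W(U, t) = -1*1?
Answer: 0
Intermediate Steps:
W(U, t) = -1
Z(k, u) = 9 (Z(k, u) = -1 - 1*(-10) = -1 + 10 = 9)
A(V, R) = 0 (A(V, R) = 0*(-1) = 0)
Z(-22, 33)*A(-7, 3) = 9*0 = 0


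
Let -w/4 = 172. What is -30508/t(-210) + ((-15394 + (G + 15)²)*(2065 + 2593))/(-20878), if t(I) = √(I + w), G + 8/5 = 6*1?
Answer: 79491099/23725 + 15254*I*√898/449 ≈ 3350.5 + 1018.1*I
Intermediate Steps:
w = -688 (w = -4*172 = -688)
G = 22/5 (G = -8/5 + 6*1 = -8/5 + 6 = 22/5 ≈ 4.4000)
t(I) = √(-688 + I) (t(I) = √(I - 688) = √(-688 + I))
-30508/t(-210) + ((-15394 + (G + 15)²)*(2065 + 2593))/(-20878) = -30508/√(-688 - 210) + ((-15394 + (22/5 + 15)²)*(2065 + 2593))/(-20878) = -30508*(-I*√898/898) + ((-15394 + (97/5)²)*4658)*(-1/20878) = -30508*(-I*√898/898) + ((-15394 + 9409/25)*4658)*(-1/20878) = -(-15254)*I*√898/449 - 375441/25*4658*(-1/20878) = 15254*I*√898/449 - 1748804178/25*(-1/20878) = 15254*I*√898/449 + 79491099/23725 = 79491099/23725 + 15254*I*√898/449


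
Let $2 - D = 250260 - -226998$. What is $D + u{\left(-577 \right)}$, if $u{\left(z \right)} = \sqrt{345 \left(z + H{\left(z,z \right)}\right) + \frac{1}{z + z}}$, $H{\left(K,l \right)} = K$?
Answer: $-477256 + \frac{i \sqrt{530196092234}}{1154} \approx -4.7726 \cdot 10^{5} + 630.98 i$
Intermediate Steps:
$u{\left(z \right)} = \sqrt{\frac{1}{2 z} + 690 z}$ ($u{\left(z \right)} = \sqrt{345 \left(z + z\right) + \frac{1}{z + z}} = \sqrt{345 \cdot 2 z + \frac{1}{2 z}} = \sqrt{690 z + \frac{1}{2 z}} = \sqrt{\frac{1}{2 z} + 690 z}$)
$D = -477256$ ($D = 2 - \left(250260 - -226998\right) = 2 - \left(250260 + 226998\right) = 2 - 477258 = -477256$)
$D + u{\left(-577 \right)} = -477256 + \frac{\sqrt{\frac{2}{-577} + 2760 \left(-577\right)}}{2} = -477256 + \frac{\sqrt{2 \left(- \frac{1}{577}\right) - 1592520}}{2} = -477256 + \frac{\sqrt{- \frac{2}{577} - 1592520}}{2} = -477256 + \frac{\sqrt{- \frac{918884042}{577}}}{2} = -477256 + \frac{\frac{1}{577} i \sqrt{530196092234}}{2} = -477256 + \frac{i \sqrt{530196092234}}{1154}$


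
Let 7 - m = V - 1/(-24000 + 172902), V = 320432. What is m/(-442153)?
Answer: 47711923349/65837466006 ≈ 0.72469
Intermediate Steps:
m = -47711923349/148902 (m = 7 - (320432 - 1/(-24000 + 172902)) = 7 - (320432 - 1/148902) = 7 - 1*47712965663/148902 = 7 - 47712965663/148902 = -47711923349/148902 ≈ -3.2043e+5)
m/(-442153) = -47711923349/148902/(-442153) = -47711923349/148902*(-1/442153) = 47711923349/65837466006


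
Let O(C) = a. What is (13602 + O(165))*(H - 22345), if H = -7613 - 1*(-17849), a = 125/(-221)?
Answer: -36398648953/221 ≈ -1.6470e+8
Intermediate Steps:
a = -125/221 (a = 125*(-1/221) = -125/221 ≈ -0.56561)
O(C) = -125/221
H = 10236 (H = -7613 + 17849 = 10236)
(13602 + O(165))*(H - 22345) = (13602 - 125/221)*(10236 - 22345) = (3005917/221)*(-12109) = -36398648953/221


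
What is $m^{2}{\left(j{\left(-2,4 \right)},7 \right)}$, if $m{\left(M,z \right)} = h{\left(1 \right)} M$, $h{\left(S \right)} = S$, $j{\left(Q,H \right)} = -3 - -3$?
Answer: $0$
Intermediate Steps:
$j{\left(Q,H \right)} = 0$ ($j{\left(Q,H \right)} = -3 + 3 = 0$)
$m{\left(M,z \right)} = M$ ($m{\left(M,z \right)} = 1 M = M$)
$m^{2}{\left(j{\left(-2,4 \right)},7 \right)} = 0^{2} = 0$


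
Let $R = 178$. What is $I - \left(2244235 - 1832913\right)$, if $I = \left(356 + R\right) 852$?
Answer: $43646$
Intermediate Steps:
$I = 454968$ ($I = \left(356 + 178\right) 852 = 534 \cdot 852 = 454968$)
$I - \left(2244235 - 1832913\right) = 454968 - \left(2244235 - 1832913\right) = 454968 - 411322 = 43646$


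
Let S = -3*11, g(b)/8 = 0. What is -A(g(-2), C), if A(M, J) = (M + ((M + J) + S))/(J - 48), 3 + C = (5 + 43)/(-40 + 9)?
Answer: -388/543 ≈ -0.71455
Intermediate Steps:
g(b) = 0 (g(b) = 8*0 = 0)
S = -33
C = -141/31 (C = -3 + (5 + 43)/(-40 + 9) = -3 + 48/(-31) = -3 + 48*(-1/31) = -3 - 48/31 = -141/31 ≈ -4.5484)
A(M, J) = (-33 + J + 2*M)/(-48 + J) (A(M, J) = (M + ((M + J) - 33))/(J - 48) = (M + ((J + M) - 33))/(-48 + J) = (M + (-33 + J + M))/(-48 + J) = (-33 + J + 2*M)/(-48 + J))
-A(g(-2), C) = -(-33 - 141/31 + 2*0)/(-48 - 141/31) = -(-33 - 141/31 + 0)/(-1629/31) = -(-31)*(-1164)/(1629*31) = -1*388/543 = -388/543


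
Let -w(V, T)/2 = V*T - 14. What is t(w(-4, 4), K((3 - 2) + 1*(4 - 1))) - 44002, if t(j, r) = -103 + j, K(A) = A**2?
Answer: -44045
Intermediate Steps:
w(V, T) = 28 - 2*T*V (w(V, T) = -2*(V*T - 14) = -2*(T*V - 14) = -2*(-14 + T*V) = 28 - 2*T*V)
t(w(-4, 4), K((3 - 2) + 1*(4 - 1))) - 44002 = (-103 + (28 - 2*4*(-4))) - 44002 = (-103 + (28 + 32)) - 44002 = (-103 + 60) - 44002 = -43 - 44002 = -44045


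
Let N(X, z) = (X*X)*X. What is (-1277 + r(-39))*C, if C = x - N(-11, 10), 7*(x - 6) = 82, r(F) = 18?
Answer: -11886219/7 ≈ -1.6980e+6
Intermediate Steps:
N(X, z) = X³ (N(X, z) = X²*X = X³)
x = 124/7 (x = 6 + (⅐)*82 = 6 + 82/7 = 124/7 ≈ 17.714)
C = 9441/7 (C = 124/7 - 1*(-11)³ = 124/7 - 1*(-1331) = 124/7 + 1331 = 9441/7 ≈ 1348.7)
(-1277 + r(-39))*C = (-1277 + 18)*(9441/7) = -1259*9441/7 = -11886219/7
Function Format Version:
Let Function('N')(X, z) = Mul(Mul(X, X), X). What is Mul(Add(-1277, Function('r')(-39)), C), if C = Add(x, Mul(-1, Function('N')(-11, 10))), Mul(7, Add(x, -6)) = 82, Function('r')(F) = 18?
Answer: Rational(-11886219, 7) ≈ -1.6980e+6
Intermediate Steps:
Function('N')(X, z) = Pow(X, 3) (Function('N')(X, z) = Mul(Pow(X, 2), X) = Pow(X, 3))
x = Rational(124, 7) (x = Add(6, Mul(Rational(1, 7), 82)) = Add(6, Rational(82, 7)) = Rational(124, 7) ≈ 17.714)
C = Rational(9441, 7) (C = Add(Rational(124, 7), Mul(-1, Pow(-11, 3))) = Add(Rational(124, 7), Mul(-1, -1331)) = Add(Rational(124, 7), 1331) = Rational(9441, 7) ≈ 1348.7)
Mul(Add(-1277, Function('r')(-39)), C) = Mul(Add(-1277, 18), Rational(9441, 7)) = Mul(-1259, Rational(9441, 7)) = Rational(-11886219, 7)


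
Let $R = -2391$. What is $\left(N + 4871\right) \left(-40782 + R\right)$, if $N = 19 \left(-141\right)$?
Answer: $-94635216$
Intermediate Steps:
$N = -2679$
$\left(N + 4871\right) \left(-40782 + R\right) = \left(-2679 + 4871\right) \left(-40782 - 2391\right) = 2192 \left(-43173\right) = -94635216$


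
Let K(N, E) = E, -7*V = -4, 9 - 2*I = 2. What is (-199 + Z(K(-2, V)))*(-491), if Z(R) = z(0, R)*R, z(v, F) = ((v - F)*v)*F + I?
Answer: 96727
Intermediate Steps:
I = 7/2 (I = 9/2 - ½*2 = 9/2 - 1 = 7/2 ≈ 3.5000)
V = 4/7 (V = -⅐*(-4) = 4/7 ≈ 0.57143)
z(v, F) = 7/2 + F*v*(v - F) (z(v, F) = ((v - F)*v)*F + 7/2 = (v*(v - F))*F + 7/2 = F*v*(v - F) + 7/2 = 7/2 + F*v*(v - F))
Z(R) = 7*R/2 (Z(R) = (7/2 + R*0² - 1*0*R²)*R = (7/2 + R*0 + 0)*R = (7/2 + 0 + 0)*R = 7*R/2)
(-199 + Z(K(-2, V)))*(-491) = (-199 + (7/2)*(4/7))*(-491) = (-199 + 2)*(-491) = -197*(-491) = 96727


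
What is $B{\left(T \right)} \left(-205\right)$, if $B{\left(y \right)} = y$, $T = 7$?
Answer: $-1435$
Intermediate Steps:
$B{\left(T \right)} \left(-205\right) = 7 \left(-205\right) = -1435$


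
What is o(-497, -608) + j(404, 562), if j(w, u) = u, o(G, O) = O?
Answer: -46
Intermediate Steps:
o(-497, -608) + j(404, 562) = -608 + 562 = -46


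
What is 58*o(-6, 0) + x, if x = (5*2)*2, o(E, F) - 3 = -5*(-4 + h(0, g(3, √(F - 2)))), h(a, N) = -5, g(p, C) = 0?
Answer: 2804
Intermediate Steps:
o(E, F) = 48 (o(E, F) = 3 - 5*(-4 - 5) = 3 - 5*(-9) = 3 + 45 = 48)
x = 20 (x = 10*2 = 20)
58*o(-6, 0) + x = 58*48 + 20 = 2784 + 20 = 2804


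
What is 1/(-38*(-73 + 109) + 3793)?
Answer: 1/2425 ≈ 0.00041237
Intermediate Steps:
1/(-38*(-73 + 109) + 3793) = 1/(-38*36 + 3793) = 1/(-1368 + 3793) = 1/2425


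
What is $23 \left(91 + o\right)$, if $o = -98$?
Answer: $-161$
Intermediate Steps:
$23 \left(91 + o\right) = 23 \left(91 - 98\right) = 23 \left(-7\right) = -161$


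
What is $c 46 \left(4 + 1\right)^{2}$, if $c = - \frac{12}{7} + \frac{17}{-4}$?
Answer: $- \frac{96025}{14} \approx -6858.9$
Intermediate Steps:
$c = - \frac{167}{28}$ ($c = \left(-12\right) \frac{1}{7} + 17 \left(- \frac{1}{4}\right) = - \frac{12}{7} - \frac{17}{4} = - \frac{167}{28} \approx -5.9643$)
$c 46 \left(4 + 1\right)^{2} = \left(- \frac{167}{28}\right) 46 \left(4 + 1\right)^{2} = - \frac{3841 \cdot 5^{2}}{14} = \left(- \frac{3841}{14}\right) 25 = - \frac{96025}{14}$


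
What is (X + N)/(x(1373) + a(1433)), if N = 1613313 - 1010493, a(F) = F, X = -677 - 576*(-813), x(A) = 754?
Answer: 1070431/2187 ≈ 489.45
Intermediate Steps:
X = 467611 (X = -677 + 468288 = 467611)
N = 602820
(X + N)/(x(1373) + a(1433)) = (467611 + 602820)/(754 + 1433) = 1070431/2187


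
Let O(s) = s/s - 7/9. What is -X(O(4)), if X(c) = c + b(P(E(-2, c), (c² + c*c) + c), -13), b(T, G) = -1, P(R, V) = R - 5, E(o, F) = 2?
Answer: 7/9 ≈ 0.77778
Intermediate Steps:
O(s) = 2/9 (O(s) = 1 - 7*⅑ = 1 - 7/9 = 2/9)
P(R, V) = -5 + R
X(c) = -1 + c (X(c) = c - 1 = -1 + c)
-X(O(4)) = -(-1 + 2/9) = -1*(-7/9) = 7/9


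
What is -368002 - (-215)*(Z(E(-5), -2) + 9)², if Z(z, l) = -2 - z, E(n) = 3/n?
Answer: -1777918/5 ≈ -3.5558e+5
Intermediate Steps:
-368002 - (-215)*(Z(E(-5), -2) + 9)² = -368002 - (-215)*((-2 - 3/(-5)) + 9)² = -368002 - (-215)*((-2 - 3*(-1)/5) + 9)² = -368002 - (-215)*((-2 - 1*(-⅗)) + 9)² = -368002 - (-215)*((-2 + ⅗) + 9)² = -368002 - (-215)*(-7/5 + 9)² = -368002 - (-215)*(38/5)² = -368002 - (-215)*1444/25 = -368002 - 1*(-62092/5) = -368002 + 62092/5 = -1777918/5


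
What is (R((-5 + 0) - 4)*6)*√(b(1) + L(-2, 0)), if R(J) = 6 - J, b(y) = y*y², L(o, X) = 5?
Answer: 90*√6 ≈ 220.45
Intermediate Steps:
b(y) = y³
(R((-5 + 0) - 4)*6)*√(b(1) + L(-2, 0)) = ((6 - ((-5 + 0) - 4))*6)*√(1³ + 5) = ((6 - (-5 - 4))*6)*√(1 + 5) = ((6 - 1*(-9))*6)*√6 = ((6 + 9)*6)*√6 = (15*6)*√6 = 90*√6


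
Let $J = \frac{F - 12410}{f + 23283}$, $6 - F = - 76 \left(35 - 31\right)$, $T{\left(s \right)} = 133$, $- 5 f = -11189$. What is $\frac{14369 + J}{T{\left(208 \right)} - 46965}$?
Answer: $- \frac{57296293}{186748454} \approx -0.30681$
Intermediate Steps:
$f = \frac{11189}{5}$ ($f = \left(- \frac{1}{5}\right) \left(-11189\right) = \frac{11189}{5} \approx 2237.8$)
$F = 310$ ($F = 6 - - 76 \left(35 - 31\right) = 6 - \left(-76\right) 4 = 6 - -304 = 6 + 304 = 310$)
$J = - \frac{15125}{31901}$ ($J = \frac{310 - 12410}{\frac{11189}{5} + 23283} = - \frac{12100}{\frac{127604}{5}} = \left(-12100\right) \frac{5}{127604} = - \frac{15125}{31901} \approx -0.47412$)
$\frac{14369 + J}{T{\left(208 \right)} - 46965} = \frac{14369 - \frac{15125}{31901}}{133 - 46965} = \frac{458370344}{31901 \left(-46832\right)} = \frac{458370344}{31901} \left(- \frac{1}{46832}\right) = - \frac{57296293}{186748454}$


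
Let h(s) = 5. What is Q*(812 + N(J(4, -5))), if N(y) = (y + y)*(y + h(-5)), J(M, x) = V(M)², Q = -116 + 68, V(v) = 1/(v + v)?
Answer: -4989891/128 ≈ -38984.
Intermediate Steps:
V(v) = 1/(2*v)
Q = -48
J(M, x) = 1/(4*M²) (J(M, x) = (1/(2*M))² = 1/(4*M²))
N(y) = 2*y*(5 + y) (N(y) = (y + y)*(y + 5) = (2*y)*(5 + y) = 2*y*(5 + y))
Q*(812 + N(J(4, -5))) = -48*(812 + 2*((¼)/4²)*(5 + (¼)/4²)) = -48*(812 + 2*((¼)*(1/16))*(5 + (¼)*(1/16))) = -48*(812 + 2*(1/64)*(5 + 1/64)) = -48*(812 + 2*(1/64)*(321/64)) = -48*(812 + 321/2048) = -48*1663297/2048 = -4989891/128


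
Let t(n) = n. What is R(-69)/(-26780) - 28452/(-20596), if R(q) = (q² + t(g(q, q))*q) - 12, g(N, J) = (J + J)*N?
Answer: 3549019221/137890220 ≈ 25.738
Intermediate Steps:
g(N, J) = 2*J*N (g(N, J) = (2*J)*N = 2*J*N)
R(q) = -12 + q² + 2*q³ (R(q) = (q² + (2*q*q)*q) - 12 = (q² + (2*q²)*q) - 12 = (q² + 2*q³) - 12 = -12 + q² + 2*q³)
R(-69)/(-26780) - 28452/(-20596) = (-12 + (-69)² + 2*(-69)³)/(-26780) - 28452/(-20596) = (-12 + 4761 + 2*(-328509))*(-1/26780) - 28452*(-1/20596) = (-12 + 4761 - 657018)*(-1/26780) + 7113/5149 = -652269*(-1/26780) + 7113/5149 = 652269/26780 + 7113/5149 = 3549019221/137890220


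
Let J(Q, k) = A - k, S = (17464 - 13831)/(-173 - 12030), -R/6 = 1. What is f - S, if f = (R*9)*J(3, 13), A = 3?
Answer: 6593253/12203 ≈ 540.30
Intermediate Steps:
R = -6 (R = -6*1 = -6)
S = -3633/12203 (S = 3633/(-12203) = 3633*(-1/12203) = -3633/12203 ≈ -0.29771)
J(Q, k) = 3 - k
f = 540 (f = (-6*9)*(3 - 1*13) = -54*(3 - 13) = -54*(-10) = 540)
f - S = 540 - 1*(-3633/12203) = 540 + 3633/12203 = 6593253/12203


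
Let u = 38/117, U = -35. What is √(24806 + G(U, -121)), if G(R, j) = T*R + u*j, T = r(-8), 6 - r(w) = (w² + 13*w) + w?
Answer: √34795462/39 ≈ 151.25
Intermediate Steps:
r(w) = 6 - w² - 14*w (r(w) = 6 - ((w² + 13*w) + w) = 6 - (w² + 14*w) = 6 + (-w² - 14*w) = 6 - w² - 14*w)
T = 54 (T = 6 - 1*(-8)² - 14*(-8) = 6 - 1*64 + 112 = 6 - 64 + 112 = 54)
u = 38/117 (u = 38*(1/117) = 38/117 ≈ 0.32479)
G(R, j) = 54*R + 38*j/117
√(24806 + G(U, -121)) = √(24806 + (54*(-35) + (38/117)*(-121))) = √(24806 + (-1890 - 4598/117)) = √(24806 - 225728/117) = √(2676574/117) = √34795462/39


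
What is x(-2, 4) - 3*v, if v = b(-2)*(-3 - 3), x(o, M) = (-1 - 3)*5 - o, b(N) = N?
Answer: -54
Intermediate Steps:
x(o, M) = -20 - o (x(o, M) = -4*5 - o = -20 - o)
v = 12 (v = -2*(-3 - 3) = -2*(-6) = 12)
x(-2, 4) - 3*v = (-20 - 1*(-2)) - 3*12 = (-20 + 2) - 36 = -18 - 36 = -54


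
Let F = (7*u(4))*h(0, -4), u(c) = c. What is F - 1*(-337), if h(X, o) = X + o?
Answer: 225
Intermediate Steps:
F = -112 (F = (7*4)*(0 - 4) = 28*(-4) = -112)
F - 1*(-337) = -112 - 1*(-337) = -112 + 337 = 225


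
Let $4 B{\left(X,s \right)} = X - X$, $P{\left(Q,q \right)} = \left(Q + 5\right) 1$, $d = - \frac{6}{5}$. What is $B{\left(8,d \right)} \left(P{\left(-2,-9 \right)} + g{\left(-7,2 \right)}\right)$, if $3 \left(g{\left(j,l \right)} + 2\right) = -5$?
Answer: $0$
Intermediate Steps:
$g{\left(j,l \right)} = - \frac{11}{3}$ ($g{\left(j,l \right)} = -2 + \frac{1}{3} \left(-5\right) = -2 - \frac{5}{3} = - \frac{11}{3}$)
$d = - \frac{6}{5}$ ($d = \left(-6\right) \frac{1}{5} = - \frac{6}{5} \approx -1.2$)
$P{\left(Q,q \right)} = 5 + Q$ ($P{\left(Q,q \right)} = \left(5 + Q\right) 1 = 5 + Q$)
$B{\left(X,s \right)} = 0$ ($B{\left(X,s \right)} = \frac{X - X}{4} = \frac{1}{4} \cdot 0 = 0$)
$B{\left(8,d \right)} \left(P{\left(-2,-9 \right)} + g{\left(-7,2 \right)}\right) = 0 \left(\left(5 - 2\right) - \frac{11}{3}\right) = 0 \left(3 - \frac{11}{3}\right) = 0 \left(- \frac{2}{3}\right) = 0$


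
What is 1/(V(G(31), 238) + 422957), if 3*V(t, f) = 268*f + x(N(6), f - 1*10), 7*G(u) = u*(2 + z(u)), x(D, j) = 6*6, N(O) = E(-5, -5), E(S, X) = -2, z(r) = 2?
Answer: 3/1332691 ≈ 2.2511e-6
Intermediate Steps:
N(O) = -2
x(D, j) = 36
G(u) = 4*u/7 (G(u) = (u*(2 + 2))/7 = (u*4)/7 = (4*u)/7 = 4*u/7)
V(t, f) = 12 + 268*f/3 (V(t, f) = (268*f + 36)/3 = (36 + 268*f)/3 = 12 + 268*f/3)
1/(V(G(31), 238) + 422957) = 1/((12 + (268/3)*238) + 422957) = 1/((12 + 63784/3) + 422957) = 1/(63820/3 + 422957) = 1/(1332691/3) = 3/1332691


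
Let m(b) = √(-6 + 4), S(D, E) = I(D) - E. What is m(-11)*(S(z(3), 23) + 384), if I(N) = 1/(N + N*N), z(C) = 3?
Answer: 4333*I*√2/12 ≈ 510.65*I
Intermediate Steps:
I(N) = 1/(N + N²)
S(D, E) = -E + 1/(D*(1 + D)) (S(D, E) = 1/(D*(1 + D)) - E = -E + 1/(D*(1 + D)))
m(b) = I*√2 (m(b) = √(-2) = I*√2)
m(-11)*(S(z(3), 23) + 384) = (I*√2)*((-1*23 + 1/(3*(1 + 3))) + 384) = (I*√2)*((-23 + (⅓)/4) + 384) = (I*√2)*((-23 + (⅓)*(¼)) + 384) = (I*√2)*((-23 + 1/12) + 384) = (I*√2)*(-275/12 + 384) = (I*√2)*(4333/12) = 4333*I*√2/12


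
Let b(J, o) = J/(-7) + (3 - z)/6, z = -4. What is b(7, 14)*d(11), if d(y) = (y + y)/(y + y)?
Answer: 1/6 ≈ 0.16667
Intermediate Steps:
d(y) = 1 (d(y) = (2*y)/((2*y)) = (2*y)*(1/(2*y)) = 1)
b(J, o) = 7/6 - J/7 (b(J, o) = J/(-7) + (3 - 1*(-4))/6 = J*(-1/7) + (3 + 4)*(1/6) = -J/7 + 7*(1/6) = -J/7 + 7/6 = 7/6 - J/7)
b(7, 14)*d(11) = (7/6 - 1/7*7)*1 = (7/6 - 1)*1 = (1/6)*1 = 1/6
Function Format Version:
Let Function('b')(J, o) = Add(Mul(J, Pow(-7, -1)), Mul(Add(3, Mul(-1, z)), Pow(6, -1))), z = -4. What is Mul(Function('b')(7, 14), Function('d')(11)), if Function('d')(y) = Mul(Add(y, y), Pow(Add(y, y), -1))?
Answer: Rational(1, 6) ≈ 0.16667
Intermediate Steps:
Function('d')(y) = 1 (Function('d')(y) = Mul(Mul(2, y), Pow(Mul(2, y), -1)) = Mul(Mul(2, y), Mul(Rational(1, 2), Pow(y, -1))) = 1)
Function('b')(J, o) = Add(Rational(7, 6), Mul(Rational(-1, 7), J)) (Function('b')(J, o) = Add(Mul(J, Pow(-7, -1)), Mul(Add(3, Mul(-1, -4)), Pow(6, -1))) = Add(Mul(J, Rational(-1, 7)), Mul(Add(3, 4), Rational(1, 6))) = Add(Mul(Rational(-1, 7), J), Mul(7, Rational(1, 6))) = Add(Mul(Rational(-1, 7), J), Rational(7, 6)) = Add(Rational(7, 6), Mul(Rational(-1, 7), J)))
Mul(Function('b')(7, 14), Function('d')(11)) = Mul(Add(Rational(7, 6), Mul(Rational(-1, 7), 7)), 1) = Mul(Add(Rational(7, 6), -1), 1) = Mul(Rational(1, 6), 1) = Rational(1, 6)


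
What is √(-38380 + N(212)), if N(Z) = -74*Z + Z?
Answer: 12*I*√374 ≈ 232.07*I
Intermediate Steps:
N(Z) = -73*Z
√(-38380 + N(212)) = √(-38380 - 73*212) = √(-38380 - 15476) = √(-53856) = 12*I*√374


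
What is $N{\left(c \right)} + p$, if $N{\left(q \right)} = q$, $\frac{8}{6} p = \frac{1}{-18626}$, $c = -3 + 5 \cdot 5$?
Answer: $\frac{1639085}{74504} \approx 22.0$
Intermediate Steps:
$c = 22$ ($c = -3 + 25 = 22$)
$p = - \frac{3}{74504}$ ($p = \frac{3}{4 \left(-18626\right)} = \frac{3}{4} \left(- \frac{1}{18626}\right) = - \frac{3}{74504} \approx -4.0266 \cdot 10^{-5}$)
$N{\left(c \right)} + p = 22 - \frac{3}{74504} = \frac{1639085}{74504}$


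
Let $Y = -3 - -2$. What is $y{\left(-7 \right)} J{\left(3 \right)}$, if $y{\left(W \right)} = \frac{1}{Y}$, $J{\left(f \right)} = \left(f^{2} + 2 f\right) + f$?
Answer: $-18$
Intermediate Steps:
$Y = -1$ ($Y = -3 + 2 = -1$)
$J{\left(f \right)} = f^{2} + 3 f$
$y{\left(W \right)} = -1$ ($y{\left(W \right)} = \frac{1}{-1} = -1$)
$y{\left(-7 \right)} J{\left(3 \right)} = - 3 \left(3 + 3\right) = - 3 \cdot 6 = \left(-1\right) 18 = -18$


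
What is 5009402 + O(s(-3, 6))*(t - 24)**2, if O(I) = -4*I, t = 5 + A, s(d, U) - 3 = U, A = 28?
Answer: 5006486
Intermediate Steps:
s(d, U) = 3 + U
t = 33 (t = 5 + 28 = 33)
5009402 + O(s(-3, 6))*(t - 24)**2 = 5009402 + (-4*(3 + 6))*(33 - 24)**2 = 5009402 - 4*9*9**2 = 5009402 - 36*81 = 5009402 - 2916 = 5006486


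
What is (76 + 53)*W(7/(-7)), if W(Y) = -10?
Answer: -1290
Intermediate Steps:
(76 + 53)*W(7/(-7)) = (76 + 53)*(-10) = 129*(-10) = -1290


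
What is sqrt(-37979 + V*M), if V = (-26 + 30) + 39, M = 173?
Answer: 2*I*sqrt(7635) ≈ 174.76*I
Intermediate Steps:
V = 43 (V = 4 + 39 = 43)
sqrt(-37979 + V*M) = sqrt(-37979 + 43*173) = sqrt(-37979 + 7439) = sqrt(-30540) = 2*I*sqrt(7635)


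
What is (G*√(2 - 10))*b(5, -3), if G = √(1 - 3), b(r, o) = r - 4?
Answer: -4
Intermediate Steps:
b(r, o) = -4 + r
G = I*√2 (G = √(-2) = I*√2 ≈ 1.4142*I)
(G*√(2 - 10))*b(5, -3) = ((I*√2)*√(2 - 10))*(-4 + 5) = ((I*√2)*√(-8))*1 = ((I*√2)*(2*I*√2))*1 = -4*1 = -4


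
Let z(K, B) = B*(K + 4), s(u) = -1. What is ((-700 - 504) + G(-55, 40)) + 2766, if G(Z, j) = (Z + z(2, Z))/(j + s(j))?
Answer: 60533/39 ≈ 1552.1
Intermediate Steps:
z(K, B) = B*(4 + K)
G(Z, j) = 7*Z/(-1 + j) (G(Z, j) = (Z + Z*(4 + 2))/(j - 1) = (Z + Z*6)/(-1 + j) = (Z + 6*Z)/(-1 + j) = (7*Z)/(-1 + j) = 7*Z/(-1 + j))
((-700 - 504) + G(-55, 40)) + 2766 = ((-700 - 504) + 7*(-55)/(-1 + 40)) + 2766 = (-1204 + 7*(-55)/39) + 2766 = (-1204 + 7*(-55)*(1/39)) + 2766 = (-1204 - 385/39) + 2766 = -47341/39 + 2766 = 60533/39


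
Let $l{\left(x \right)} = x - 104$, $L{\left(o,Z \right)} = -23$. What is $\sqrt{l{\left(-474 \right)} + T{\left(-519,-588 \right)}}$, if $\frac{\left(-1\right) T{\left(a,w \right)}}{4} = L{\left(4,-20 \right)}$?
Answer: $9 i \sqrt{6} \approx 22.045 i$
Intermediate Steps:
$T{\left(a,w \right)} = 92$ ($T{\left(a,w \right)} = \left(-4\right) \left(-23\right) = 92$)
$l{\left(x \right)} = -104 + x$
$\sqrt{l{\left(-474 \right)} + T{\left(-519,-588 \right)}} = \sqrt{\left(-104 - 474\right) + 92} = \sqrt{-578 + 92} = \sqrt{-486} = 9 i \sqrt{6}$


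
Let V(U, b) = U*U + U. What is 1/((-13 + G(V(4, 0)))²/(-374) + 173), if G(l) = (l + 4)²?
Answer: -374/252267 ≈ -0.0014826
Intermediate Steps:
V(U, b) = U + U² (V(U, b) = U² + U = U + U²)
G(l) = (4 + l)²
1/((-13 + G(V(4, 0)))²/(-374) + 173) = 1/((-13 + (4 + 4*(1 + 4))²)²/(-374) + 173) = 1/((-13 + (4 + 4*5)²)²*(-1/374) + 173) = 1/((-13 + (4 + 20)²)²*(-1/374) + 173) = 1/((-13 + 24²)²*(-1/374) + 173) = 1/((-13 + 576)²*(-1/374) + 173) = 1/(563²*(-1/374) + 173) = 1/(316969*(-1/374) + 173) = 1/(-316969/374 + 173) = 1/(-252267/374) = -374/252267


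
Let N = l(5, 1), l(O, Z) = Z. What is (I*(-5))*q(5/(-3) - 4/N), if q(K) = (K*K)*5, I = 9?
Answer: -7225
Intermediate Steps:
N = 1
q(K) = 5*K² (q(K) = K²*5 = 5*K²)
(I*(-5))*q(5/(-3) - 4/N) = (9*(-5))*(5*(5/(-3) - 4/1)²) = -225*(5*(-⅓) - 4*1)² = -225*(-5/3 - 4)² = -225*(-17/3)² = -225*289/9 = -45*1445/9 = -7225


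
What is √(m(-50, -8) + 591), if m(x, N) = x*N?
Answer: √991 ≈ 31.480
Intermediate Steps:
m(x, N) = N*x
√(m(-50, -8) + 591) = √(-8*(-50) + 591) = √(400 + 591) = √991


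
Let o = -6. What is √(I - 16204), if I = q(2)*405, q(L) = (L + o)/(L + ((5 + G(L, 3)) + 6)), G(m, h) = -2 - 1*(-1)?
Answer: I*√16339 ≈ 127.82*I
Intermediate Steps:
G(m, h) = -1 (G(m, h) = -2 + 1 = -1)
q(L) = (-6 + L)/(10 + L) (q(L) = (L - 6)/(L + ((5 - 1) + 6)) = (-6 + L)/(L + (4 + 6)) = (-6 + L)/(L + 10) = (-6 + L)/(10 + L))
I = -135 (I = ((-6 + 2)/(10 + 2))*405 = (-4/12)*405 = ((1/12)*(-4))*405 = -⅓*405 = -135)
√(I - 16204) = √(-135 - 16204) = √(-16339) = I*√16339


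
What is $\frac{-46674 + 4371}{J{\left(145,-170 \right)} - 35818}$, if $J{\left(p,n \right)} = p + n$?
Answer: $\frac{42303}{35843} \approx 1.1802$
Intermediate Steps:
$J{\left(p,n \right)} = n + p$
$\frac{-46674 + 4371}{J{\left(145,-170 \right)} - 35818} = \frac{-46674 + 4371}{\left(-170 + 145\right) - 35818} = - \frac{42303}{-25 - 35818} = - \frac{42303}{-35843} = \left(-42303\right) \left(- \frac{1}{35843}\right) = \frac{42303}{35843}$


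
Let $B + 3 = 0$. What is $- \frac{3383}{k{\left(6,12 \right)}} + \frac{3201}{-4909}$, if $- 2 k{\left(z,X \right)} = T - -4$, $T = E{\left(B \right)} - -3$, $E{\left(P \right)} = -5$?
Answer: $\frac{16603946}{4909} \approx 3382.3$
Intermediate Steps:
$B = -3$ ($B = -3 + 0 = -3$)
$T = -2$ ($T = -5 - -3 = -5 + 3 = -2$)
$k{\left(z,X \right)} = -1$ ($k{\left(z,X \right)} = - \frac{-2 - -4}{2} = - \frac{-2 + 4}{2} = \left(- \frac{1}{2}\right) 2 = -1$)
$- \frac{3383}{k{\left(6,12 \right)}} + \frac{3201}{-4909} = - \frac{3383}{-1} + \frac{3201}{-4909} = \left(-3383\right) \left(-1\right) + 3201 \left(- \frac{1}{4909}\right) = 3383 - \frac{3201}{4909} = \frac{16603946}{4909}$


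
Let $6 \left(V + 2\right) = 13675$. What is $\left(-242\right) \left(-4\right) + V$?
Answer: $\frac{19471}{6} \approx 3245.2$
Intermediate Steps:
$V = \frac{13663}{6}$ ($V = -2 + \frac{1}{6} \cdot 13675 = -2 + \frac{13675}{6} = \frac{13663}{6} \approx 2277.2$)
$\left(-242\right) \left(-4\right) + V = \left(-242\right) \left(-4\right) + \frac{13663}{6} = 968 + \frac{13663}{6} = \frac{19471}{6}$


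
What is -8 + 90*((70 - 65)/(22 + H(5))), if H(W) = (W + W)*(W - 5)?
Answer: 137/11 ≈ 12.455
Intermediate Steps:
H(W) = 2*W*(-5 + W) (H(W) = (2*W)*(-5 + W) = 2*W*(-5 + W))
-8 + 90*((70 - 65)/(22 + H(5))) = -8 + 90*((70 - 65)/(22 + 2*5*(-5 + 5))) = -8 + 90*(5/(22 + 2*5*0)) = -8 + 90*(5/(22 + 0)) = -8 + 90*(5/22) = -8 + 225/11 = 137/11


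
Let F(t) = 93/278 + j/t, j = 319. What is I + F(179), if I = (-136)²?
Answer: 920503281/49762 ≈ 18498.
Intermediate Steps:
I = 18496
F(t) = 93/278 + 319/t
I + F(179) = 18496 + (93/278 + 319/179) = 18496 + 105329/49762 = 920503281/49762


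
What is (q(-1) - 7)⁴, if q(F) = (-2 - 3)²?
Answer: 104976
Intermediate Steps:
q(F) = 25 (q(F) = (-5)² = 25)
(q(-1) - 7)⁴ = (25 - 7)⁴ = 18⁴ = 104976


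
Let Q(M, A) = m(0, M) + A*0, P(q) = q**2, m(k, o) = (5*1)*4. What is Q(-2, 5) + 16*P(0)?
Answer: 20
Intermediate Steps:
m(k, o) = 20 (m(k, o) = 5*4 = 20)
Q(M, A) = 20 (Q(M, A) = 20 + A*0 = 20 + 0 = 20)
Q(-2, 5) + 16*P(0) = 20 + 16*0**2 = 20 + 16*0 = 20 + 0 = 20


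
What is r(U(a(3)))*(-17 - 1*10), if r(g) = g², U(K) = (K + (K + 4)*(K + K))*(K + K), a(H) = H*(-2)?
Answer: -1259712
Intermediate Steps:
a(H) = -2*H
U(K) = 2*K*(K + 2*K*(4 + K)) (U(K) = (K + (4 + K)*(2*K))*(2*K) = (K + 2*K*(4 + K))*(2*K) = 2*K*(K + 2*K*(4 + K)))
r(U(a(3)))*(-17 - 1*10) = ((-2*3)²*(18 + 4*(-2*3)))²*(-17 - 1*10) = ((-6)²*(18 + 4*(-6)))²*(-17 - 10) = (36*(18 - 24))²*(-27) = (36*(-6))²*(-27) = (-216)²*(-27) = 46656*(-27) = -1259712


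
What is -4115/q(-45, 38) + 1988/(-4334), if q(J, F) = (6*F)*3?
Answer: -9597101/1482228 ≈ -6.4748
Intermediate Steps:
q(J, F) = 18*F
-4115/q(-45, 38) + 1988/(-4334) = -4115/(18*38) + 1988/(-4334) = -4115/684 + 1988*(-1/4334) = -4115*1/684 - 994/2167 = -4115/684 - 994/2167 = -9597101/1482228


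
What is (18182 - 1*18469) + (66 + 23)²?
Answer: 7634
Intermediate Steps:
(18182 - 1*18469) + (66 + 23)² = (18182 - 18469) + 89² = -287 + 7921 = 7634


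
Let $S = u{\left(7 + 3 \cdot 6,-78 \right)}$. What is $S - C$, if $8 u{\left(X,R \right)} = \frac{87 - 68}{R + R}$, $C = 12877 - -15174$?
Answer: $- \frac{35007667}{1248} \approx -28051.0$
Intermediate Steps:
$C = 28051$ ($C = 12877 + 15174 = 28051$)
$u{\left(X,R \right)} = \frac{19}{16 R}$ ($u{\left(X,R \right)} = \frac{\left(87 - 68\right) \frac{1}{R + R}}{8} = \frac{19 \frac{1}{2 R}}{8} = \frac{\frac{19}{2} \frac{1}{R}}{8} = \frac{19}{16 R}$)
$S = - \frac{19}{1248}$ ($S = \frac{19}{16 \left(-78\right)} = \frac{19}{16} \left(- \frac{1}{78}\right) = - \frac{19}{1248} \approx -0.015224$)
$S - C = - \frac{19}{1248} - 28051 = - \frac{35007667}{1248}$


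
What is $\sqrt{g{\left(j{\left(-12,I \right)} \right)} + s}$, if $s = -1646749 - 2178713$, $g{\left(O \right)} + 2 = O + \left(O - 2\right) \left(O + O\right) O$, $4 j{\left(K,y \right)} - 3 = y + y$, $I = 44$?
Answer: $\frac{i \sqrt{243453594}}{8} \approx 1950.4 i$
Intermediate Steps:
$j{\left(K,y \right)} = \frac{3}{4} + \frac{y}{2}$ ($j{\left(K,y \right)} = \frac{3}{4} + \frac{y + y}{4} = \frac{3}{4} + \frac{2 y}{4} = \frac{3}{4} + \frac{y}{2}$)
$g{\left(O \right)} = -2 + O + 2 O^{2} \left(-2 + O\right)$ ($g{\left(O \right)} = -2 + \left(O + \left(O - 2\right) \left(O + O\right) O\right) = -2 + \left(O + \left(-2 + O\right) 2 O O\right) = -2 + \left(O + 2 O \left(-2 + O\right) O\right) = -2 + \left(O + 2 O^{2} \left(-2 + O\right)\right) = -2 + O + 2 O^{2} \left(-2 + O\right)$)
$s = -3825462$ ($s = -1646749 - 2178713 = -3825462$)
$\sqrt{g{\left(j{\left(-12,I \right)} \right)} + s} = \sqrt{\left(-2 + \left(\frac{3}{4} + \frac{1}{2} \cdot 44\right) - 4 \left(\frac{3}{4} + \frac{1}{2} \cdot 44\right)^{2} + 2 \left(\frac{3}{4} + \frac{1}{2} \cdot 44\right)^{3}\right) - 3825462} = \sqrt{\left(-2 + \left(\frac{3}{4} + 22\right) - 4 \left(\frac{3}{4} + 22\right)^{2} + 2 \left(\frac{3}{4} + 22\right)^{3}\right) - 3825462} = \sqrt{\left(-2 + \frac{91}{4} - 4 \left(\frac{91}{4}\right)^{2} + 2 \left(\frac{91}{4}\right)^{3}\right) - 3825462} = \sqrt{\left(-2 + \frac{91}{4} - \frac{8281}{4} + 2 \cdot \frac{753571}{64}\right) - 3825462} = \sqrt{\left(-2 + \frac{91}{4} - \frac{8281}{4} + \frac{753571}{32}\right) - 3825462} = \sqrt{\frac{687987}{32} - 3825462} = \sqrt{- \frac{121726797}{32}} = \frac{i \sqrt{243453594}}{8}$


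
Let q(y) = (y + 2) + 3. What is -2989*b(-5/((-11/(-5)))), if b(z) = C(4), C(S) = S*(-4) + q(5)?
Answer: 17934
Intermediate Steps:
q(y) = 5 + y (q(y) = (2 + y) + 3 = 5 + y)
C(S) = 10 - 4*S (C(S) = S*(-4) + (5 + 5) = -4*S + 10 = 10 - 4*S)
b(z) = -6 (b(z) = 10 - 4*4 = 10 - 16 = -6)
-2989*b(-5/((-11/(-5)))) = -2989*(-6) = 17934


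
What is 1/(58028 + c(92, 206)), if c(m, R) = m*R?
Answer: 1/76980 ≈ 1.2990e-5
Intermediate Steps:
c(m, R) = R*m
1/(58028 + c(92, 206)) = 1/(58028 + 206*92) = 1/(58028 + 18952) = 1/76980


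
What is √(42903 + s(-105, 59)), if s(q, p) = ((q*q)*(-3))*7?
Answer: 3*I*√20958 ≈ 434.31*I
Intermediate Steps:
s(q, p) = -21*q² (s(q, p) = (q²*(-3))*7 = -3*q²*7 = -21*q²)
√(42903 + s(-105, 59)) = √(42903 - 21*(-105)²) = √(42903 - 21*11025) = √(42903 - 231525) = √(-188622) = 3*I*√20958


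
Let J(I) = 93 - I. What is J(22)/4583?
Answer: 71/4583 ≈ 0.015492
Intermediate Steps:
J(22)/4583 = (93 - 1*22)/4583 = (93 - 22)*(1/4583) = 71*(1/4583) = 71/4583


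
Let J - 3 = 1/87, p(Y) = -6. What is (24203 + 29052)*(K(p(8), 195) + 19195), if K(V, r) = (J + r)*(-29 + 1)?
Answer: 63246117295/87 ≈ 7.2697e+8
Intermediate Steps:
J = 262/87 (J = 3 + 1/87 = 262/87 ≈ 3.0115)
K(V, r) = -7336/87 - 28*r (K(V, r) = (262/87 + r)*(-29 + 1) = (262/87 + r)*(-28) = -7336/87 - 28*r)
(24203 + 29052)*(K(p(8), 195) + 19195) = (24203 + 29052)*((-7336/87 - 28*195) + 19195) = 53255*((-7336/87 - 5460) + 19195) = 53255*(-482356/87 + 19195) = 53255*(1187609/87) = 63246117295/87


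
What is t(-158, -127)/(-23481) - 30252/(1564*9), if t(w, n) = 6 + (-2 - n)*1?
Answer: -19783088/9181071 ≈ -2.1548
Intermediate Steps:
t(w, n) = 4 - n (t(w, n) = 6 + (-2 - n) = 4 - n)
t(-158, -127)/(-23481) - 30252/(1564*9) = (4 - 1*(-127))/(-23481) - 30252/(1564*9) = (4 + 127)*(-1/23481) - 30252/14076 = 131*(-1/23481) - 30252*1/14076 = -131/23481 - 2521/1173 = -19783088/9181071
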